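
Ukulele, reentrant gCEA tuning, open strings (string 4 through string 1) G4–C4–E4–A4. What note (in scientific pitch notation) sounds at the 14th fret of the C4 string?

D5

Each fret is one semitone, so C4 + 14 = D5.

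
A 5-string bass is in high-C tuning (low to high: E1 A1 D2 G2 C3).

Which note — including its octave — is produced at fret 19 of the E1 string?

B2

The open E1 string plus 19 semitones: E–F–F#–G–…–A–A#–B.
The walk passes from B into C once, so the octave number goes from 1 to 2.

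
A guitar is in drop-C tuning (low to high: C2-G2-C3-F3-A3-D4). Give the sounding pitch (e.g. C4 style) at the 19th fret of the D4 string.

A5

Each fret is one semitone, so D4 + 19 = A5.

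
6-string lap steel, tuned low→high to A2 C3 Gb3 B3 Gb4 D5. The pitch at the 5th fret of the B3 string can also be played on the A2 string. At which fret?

B3 at fret 5 is B3 + 5 semitones = E4.
The open A2 string is 14 semitones below the open B3, so the same pitch on the A2 string lies at fret 5 + 14 = 19.

19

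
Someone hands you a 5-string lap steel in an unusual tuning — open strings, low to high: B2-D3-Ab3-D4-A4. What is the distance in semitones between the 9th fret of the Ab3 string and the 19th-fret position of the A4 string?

23 semitones

Ab3 at fret 9 → F4 (MIDI 65); A4 at fret 19 → E6 (MIDI 88).
65 − 88 = -23, so the two pitches are 23 semitones apart, with E6 the higher.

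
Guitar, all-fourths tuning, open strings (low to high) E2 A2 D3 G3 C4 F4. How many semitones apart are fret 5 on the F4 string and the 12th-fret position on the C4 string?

F4 at fret 5 → A♯4 (MIDI 70); C4 at fret 12 → C5 (MIDI 72).
70 − 72 = -2, so the two pitches are 2 semitones apart, with C5 the higher.

2 semitones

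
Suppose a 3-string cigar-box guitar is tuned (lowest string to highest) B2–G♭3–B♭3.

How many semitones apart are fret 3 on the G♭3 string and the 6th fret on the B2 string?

G♭3 at fret 3 → A3 (MIDI 57); B2 at fret 6 → F3 (MIDI 53).
57 − 53 = 4, so the two pitches are 4 semitones apart, with A3 the higher.

4 semitones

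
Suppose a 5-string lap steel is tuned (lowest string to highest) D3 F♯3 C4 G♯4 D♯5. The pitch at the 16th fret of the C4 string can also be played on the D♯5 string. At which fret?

1

Fret 16 on C4 is MIDI 60 + 16 = 76 (E5). On the D♯5 string (open MIDI 75), that pitch is 76 − 75 = fret 1.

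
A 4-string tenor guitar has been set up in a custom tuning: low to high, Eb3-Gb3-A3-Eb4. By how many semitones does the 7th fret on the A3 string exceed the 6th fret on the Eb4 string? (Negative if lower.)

-5 semitones

A3 at fret 7 → E4 (MIDI 64); Eb4 at fret 6 → A4 (MIDI 69).
64 − 69 = -5, so the two pitches are 5 semitones apart.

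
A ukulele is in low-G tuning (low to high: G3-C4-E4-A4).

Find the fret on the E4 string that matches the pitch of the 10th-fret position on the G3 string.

1

G3 at fret 10 is G3 + 10 semitones = F4.
The open E4 string is 9 semitones above the open G3, so the same pitch on the E4 string lies at fret 10 − 9 = 1.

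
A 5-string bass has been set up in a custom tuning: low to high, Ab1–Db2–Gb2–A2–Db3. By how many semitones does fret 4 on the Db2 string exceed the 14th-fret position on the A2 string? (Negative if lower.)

Db2 at fret 4 → F2 (MIDI 41); A2 at fret 14 → B3 (MIDI 59).
41 − 59 = -18, so the two pitches are 18 semitones apart.

-18 semitones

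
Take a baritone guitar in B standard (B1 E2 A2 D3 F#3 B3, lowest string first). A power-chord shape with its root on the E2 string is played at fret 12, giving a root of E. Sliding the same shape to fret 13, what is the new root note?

Moving from fret 12 to fret 13 shifts the root by 1 semitone.
E up 1 semitone is F.

F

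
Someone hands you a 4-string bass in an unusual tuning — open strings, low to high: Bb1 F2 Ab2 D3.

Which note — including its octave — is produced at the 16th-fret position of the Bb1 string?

D3

Each fret is one semitone, so Bb1 + 16 = D3.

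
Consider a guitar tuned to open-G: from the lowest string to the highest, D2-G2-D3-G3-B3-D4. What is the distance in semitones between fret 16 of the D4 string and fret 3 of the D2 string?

37 semitones

D4 at fret 16 → F♯5 (MIDI 78); D2 at fret 3 → F2 (MIDI 41).
78 − 41 = 37, so the two pitches are 37 semitones apart, with F♯5 the higher.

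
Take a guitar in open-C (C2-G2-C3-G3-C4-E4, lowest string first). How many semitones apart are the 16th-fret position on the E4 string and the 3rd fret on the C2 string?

41 semitones

E4 at fret 16 → G♯5 (MIDI 80); C2 at fret 3 → D♯2 (MIDI 39).
80 − 39 = 41, so the two pitches are 41 semitones apart, with G♯5 the higher.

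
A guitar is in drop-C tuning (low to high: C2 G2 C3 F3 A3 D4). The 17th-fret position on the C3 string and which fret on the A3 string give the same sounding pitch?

8

Fret 17 on C3 is MIDI 48 + 17 = 65 (F4). On the A3 string (open MIDI 57), that pitch is 65 − 57 = fret 8.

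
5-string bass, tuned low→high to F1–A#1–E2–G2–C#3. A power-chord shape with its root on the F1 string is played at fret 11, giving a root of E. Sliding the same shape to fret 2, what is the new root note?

G

Moving from fret 11 to fret 2 shifts the root by -9 semitones.
E down 9 semitones is G.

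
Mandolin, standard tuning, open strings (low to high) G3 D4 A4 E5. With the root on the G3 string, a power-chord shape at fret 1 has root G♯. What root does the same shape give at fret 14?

A

Moving from fret 1 to fret 14 shifts the root by 13 semitones.
G♯ up 13 semitones is A.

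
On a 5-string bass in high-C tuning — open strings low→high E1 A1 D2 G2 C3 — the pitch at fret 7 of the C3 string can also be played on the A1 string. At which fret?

22

Fret 7 on C3 is MIDI 48 + 7 = 55 (G3). On the A1 string (open MIDI 33), that pitch is 55 − 33 = fret 22.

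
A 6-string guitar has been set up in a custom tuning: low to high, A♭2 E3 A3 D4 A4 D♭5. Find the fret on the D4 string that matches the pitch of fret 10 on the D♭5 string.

21

Fret 10 on D♭5 is MIDI 73 + 10 = 83 (B5). On the D4 string (open MIDI 62), that pitch is 83 − 62 = fret 21.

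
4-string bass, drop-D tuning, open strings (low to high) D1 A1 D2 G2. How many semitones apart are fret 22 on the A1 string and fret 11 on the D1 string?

18 semitones

A1 at fret 22 → G3 (MIDI 55); D1 at fret 11 → C♯2 (MIDI 37).
55 − 37 = 18, so the two pitches are 18 semitones apart, with G3 the higher.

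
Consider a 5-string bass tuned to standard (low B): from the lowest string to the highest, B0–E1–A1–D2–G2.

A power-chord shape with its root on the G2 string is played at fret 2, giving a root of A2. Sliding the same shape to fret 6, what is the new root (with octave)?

C#3

Moving from fret 2 to fret 6 shifts the root by 4 semitones.
A2 up 4 semitones is C#3.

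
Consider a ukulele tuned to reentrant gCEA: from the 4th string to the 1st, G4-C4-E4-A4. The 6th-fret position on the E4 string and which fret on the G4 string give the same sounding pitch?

Fret 6 on E4 is MIDI 64 + 6 = 70 (A#4). On the G4 string (open MIDI 67), that pitch is 70 − 67 = fret 3.

3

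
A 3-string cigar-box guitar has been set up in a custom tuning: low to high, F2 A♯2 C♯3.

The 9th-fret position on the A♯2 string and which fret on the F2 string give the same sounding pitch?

A♯2 at fret 9 is A♯2 + 9 semitones = G3.
The open F2 string is 5 semitones below the open A♯2, so the same pitch on the F2 string lies at fret 9 + 5 = 14.

14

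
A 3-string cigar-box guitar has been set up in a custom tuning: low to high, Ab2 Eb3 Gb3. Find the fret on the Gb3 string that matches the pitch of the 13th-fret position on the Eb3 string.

Fret 13 on Eb3 is MIDI 51 + 13 = 64 (E4). On the Gb3 string (open MIDI 54), that pitch is 64 − 54 = fret 10.

10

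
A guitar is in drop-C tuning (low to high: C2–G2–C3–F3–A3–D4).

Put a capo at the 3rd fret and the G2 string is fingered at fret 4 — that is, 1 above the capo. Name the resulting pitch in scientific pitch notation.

B2

The capo raises the open G2 by 3 semitones to A♯2; fretting 1 more gives G2 + 3 + 1 = G2 + 4 semitones = B2.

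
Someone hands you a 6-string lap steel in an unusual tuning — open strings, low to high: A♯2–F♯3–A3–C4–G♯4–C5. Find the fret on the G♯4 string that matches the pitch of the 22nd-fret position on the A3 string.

A3 at fret 22 is A3 + 22 semitones = G5.
The open G♯4 string is 11 semitones above the open A3, so the same pitch on the G♯4 string lies at fret 22 − 11 = 11.

11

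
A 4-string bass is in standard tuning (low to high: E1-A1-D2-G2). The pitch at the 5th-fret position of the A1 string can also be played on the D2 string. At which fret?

A1 at fret 5 is A1 + 5 semitones = D2.
The open D2 string is 5 semitones above the open A1, so the same pitch on the D2 string lies at fret 5 − 5 = 0.

0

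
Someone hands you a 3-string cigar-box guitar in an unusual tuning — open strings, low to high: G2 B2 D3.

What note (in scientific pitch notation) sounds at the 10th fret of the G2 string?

F3

The open G2 string plus 10 semitones: G–Ab–A–Bb–…–Eb–E–F.
The walk passes from B into C once, so the octave number goes from 2 to 3.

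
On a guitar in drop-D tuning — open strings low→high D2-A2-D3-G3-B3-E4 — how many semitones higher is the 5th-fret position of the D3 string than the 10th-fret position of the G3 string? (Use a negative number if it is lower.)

D3 at fret 5 → G3 (MIDI 55); G3 at fret 10 → F4 (MIDI 65).
55 − 65 = -10, so the two pitches are 10 semitones apart.

-10 semitones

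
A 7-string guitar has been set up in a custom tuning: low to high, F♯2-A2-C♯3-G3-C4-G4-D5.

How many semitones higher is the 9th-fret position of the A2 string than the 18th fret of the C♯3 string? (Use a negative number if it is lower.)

-13 semitones

A2 at fret 9 → F♯3 (MIDI 54); C♯3 at fret 18 → G4 (MIDI 67).
54 − 67 = -13, so the two pitches are 13 semitones apart.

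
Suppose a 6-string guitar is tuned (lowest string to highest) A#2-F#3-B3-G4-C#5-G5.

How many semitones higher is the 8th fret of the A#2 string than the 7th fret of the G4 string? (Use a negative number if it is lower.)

-20 semitones

A#2 at fret 8 → F#3 (MIDI 54); G4 at fret 7 → D5 (MIDI 74).
54 − 74 = -20, so the two pitches are 20 semitones apart.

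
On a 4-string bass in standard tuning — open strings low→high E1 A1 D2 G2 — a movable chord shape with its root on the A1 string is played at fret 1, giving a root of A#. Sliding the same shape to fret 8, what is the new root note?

Moving from fret 1 to fret 8 shifts the root by 7 semitones.
A# up 7 semitones is F.

F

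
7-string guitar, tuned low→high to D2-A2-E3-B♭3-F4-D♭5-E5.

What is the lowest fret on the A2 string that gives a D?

From A2, count semitones up the chromatic scale until reaching D: A–Bb–B–C–Db–D — 5 steps.

5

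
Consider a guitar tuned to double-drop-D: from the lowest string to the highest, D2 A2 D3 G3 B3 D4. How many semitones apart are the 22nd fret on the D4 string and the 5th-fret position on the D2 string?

41 semitones

D4 at fret 22 → C6 (MIDI 84); D2 at fret 5 → G2 (MIDI 43).
84 − 43 = 41, so the two pitches are 41 semitones apart, with C6 the higher.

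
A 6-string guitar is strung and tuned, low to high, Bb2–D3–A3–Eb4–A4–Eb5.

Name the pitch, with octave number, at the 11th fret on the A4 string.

A4 is MIDI 69. Adding 11 gives 80, which is Ab5.

Ab5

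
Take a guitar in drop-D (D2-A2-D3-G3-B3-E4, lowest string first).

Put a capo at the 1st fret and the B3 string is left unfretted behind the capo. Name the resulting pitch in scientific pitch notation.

The capo raises the open B3 by 1 semitone to C4; fretting 0 more gives B3 + 1 + 0 = B3 + 1 semitone = C4.

C4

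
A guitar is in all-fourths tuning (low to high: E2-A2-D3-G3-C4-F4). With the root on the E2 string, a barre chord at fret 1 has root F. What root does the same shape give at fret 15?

G

Moving from fret 1 to fret 15 shifts the root by 14 semitones.
F up 14 semitones is G.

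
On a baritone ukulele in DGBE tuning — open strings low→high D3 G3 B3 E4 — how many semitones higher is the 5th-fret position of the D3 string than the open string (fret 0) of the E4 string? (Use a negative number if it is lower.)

D3 at fret 5 → G3 (MIDI 55); E4 at fret 0 → E4 (MIDI 64).
55 − 64 = -9, so the two pitches are 9 semitones apart.

-9 semitones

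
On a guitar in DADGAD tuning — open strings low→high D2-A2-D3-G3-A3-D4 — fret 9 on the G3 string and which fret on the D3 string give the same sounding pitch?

14

G3 at fret 9 is G3 + 9 semitones = E4.
The open D3 string is 5 semitones below the open G3, so the same pitch on the D3 string lies at fret 9 + 5 = 14.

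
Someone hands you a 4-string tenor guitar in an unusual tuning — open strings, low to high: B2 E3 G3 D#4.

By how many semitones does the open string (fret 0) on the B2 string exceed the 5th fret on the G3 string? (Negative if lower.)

B2 at fret 0 → B2 (MIDI 47); G3 at fret 5 → C4 (MIDI 60).
47 − 60 = -13, so the two pitches are 13 semitones apart.

-13 semitones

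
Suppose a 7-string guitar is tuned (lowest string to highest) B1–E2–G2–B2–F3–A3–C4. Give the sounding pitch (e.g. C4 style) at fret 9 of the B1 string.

B1 is MIDI 35. Adding 9 gives 44, which is G#2.

G#2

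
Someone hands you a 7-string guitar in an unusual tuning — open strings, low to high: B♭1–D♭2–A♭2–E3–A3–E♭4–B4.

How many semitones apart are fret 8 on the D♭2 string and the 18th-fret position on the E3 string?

25 semitones

D♭2 at fret 8 → A2 (MIDI 45); E3 at fret 18 → B♭4 (MIDI 70).
45 − 70 = -25, so the two pitches are 25 semitones apart, with B♭4 the higher.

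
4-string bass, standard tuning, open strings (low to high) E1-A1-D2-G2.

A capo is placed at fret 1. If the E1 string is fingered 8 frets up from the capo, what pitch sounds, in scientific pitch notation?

The capo raises the open E1 by 1 semitone to F1; fretting 8 more gives E1 + 1 + 8 = E1 + 9 semitones = C♯2.

C♯2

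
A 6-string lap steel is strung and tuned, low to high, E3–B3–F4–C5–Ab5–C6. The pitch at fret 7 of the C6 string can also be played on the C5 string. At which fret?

19

C6 at fret 7 is C6 + 7 semitones = G6.
The open C5 string is 12 semitones below the open C6, so the same pitch on the C5 string lies at fret 7 + 12 = 19.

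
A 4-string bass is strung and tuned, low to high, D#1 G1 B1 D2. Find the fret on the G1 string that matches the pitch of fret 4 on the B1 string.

B1 at fret 4 is B1 + 4 semitones = D#2.
The open G1 string is 4 semitones below the open B1, so the same pitch on the G1 string lies at fret 4 + 4 = 8.

8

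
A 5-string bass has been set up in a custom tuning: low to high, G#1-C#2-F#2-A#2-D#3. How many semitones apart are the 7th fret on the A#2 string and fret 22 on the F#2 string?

11 semitones

A#2 at fret 7 → F3 (MIDI 53); F#2 at fret 22 → E4 (MIDI 64).
53 − 64 = -11, so the two pitches are 11 semitones apart, with E4 the higher.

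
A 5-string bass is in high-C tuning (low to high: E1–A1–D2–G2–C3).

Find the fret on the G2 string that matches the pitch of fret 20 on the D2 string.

D2 at fret 20 is D2 + 20 semitones = A#3.
The open G2 string is 5 semitones above the open D2, so the same pitch on the G2 string lies at fret 20 − 5 = 15.

15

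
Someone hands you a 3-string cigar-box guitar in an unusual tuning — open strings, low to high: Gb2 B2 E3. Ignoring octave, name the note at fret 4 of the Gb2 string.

The open Gb2 string plus 4 semitones: Gb–G–Ab–A–Bb.

Bb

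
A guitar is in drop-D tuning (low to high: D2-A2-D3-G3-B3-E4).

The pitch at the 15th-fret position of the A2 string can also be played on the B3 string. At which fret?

Fret 15 on A2 is MIDI 45 + 15 = 60 (C4). On the B3 string (open MIDI 59), that pitch is 60 − 59 = fret 1.

1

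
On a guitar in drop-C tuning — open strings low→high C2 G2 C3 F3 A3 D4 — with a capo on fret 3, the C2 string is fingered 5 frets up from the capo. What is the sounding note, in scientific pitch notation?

The capo raises the open C2 by 3 semitones to D#2; fretting 5 more gives C2 + 3 + 5 = C2 + 8 semitones = G#2.

G#2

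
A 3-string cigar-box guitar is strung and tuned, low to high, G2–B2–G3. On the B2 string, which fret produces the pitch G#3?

9

G#3 is 9 semitones above the open B2 (B–C–C#–D–D#–E–F–F#–G–G#), so it sits at fret 9.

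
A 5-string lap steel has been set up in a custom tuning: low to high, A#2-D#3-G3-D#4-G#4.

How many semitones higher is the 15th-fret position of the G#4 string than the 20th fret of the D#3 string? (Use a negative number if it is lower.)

G#4 at fret 15 → B5 (MIDI 83); D#3 at fret 20 → B4 (MIDI 71).
83 − 71 = 12, so the two pitches are 12 semitones apart.

12 semitones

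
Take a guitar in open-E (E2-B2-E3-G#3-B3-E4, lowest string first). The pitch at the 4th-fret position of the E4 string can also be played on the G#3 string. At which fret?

E4 at fret 4 is E4 + 4 semitones = G#4.
The open G#3 string is 8 semitones below the open E4, so the same pitch on the G#3 string lies at fret 4 + 8 = 12.

12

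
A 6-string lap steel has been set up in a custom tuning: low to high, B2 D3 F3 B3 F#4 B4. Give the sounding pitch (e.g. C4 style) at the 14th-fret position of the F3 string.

G4

F3 is MIDI 53. Adding 14 gives 67, which is G4.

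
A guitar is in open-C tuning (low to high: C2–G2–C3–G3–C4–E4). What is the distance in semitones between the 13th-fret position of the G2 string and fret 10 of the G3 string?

G2 at fret 13 → G#3 (MIDI 56); G3 at fret 10 → F4 (MIDI 65).
56 − 65 = -9, so the two pitches are 9 semitones apart, with F4 the higher.

9 semitones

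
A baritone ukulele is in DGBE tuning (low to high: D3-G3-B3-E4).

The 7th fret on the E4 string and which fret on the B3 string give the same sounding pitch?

E4 at fret 7 is E4 + 7 semitones = B4.
The open B3 string is 5 semitones below the open E4, so the same pitch on the B3 string lies at fret 7 + 5 = 12.

12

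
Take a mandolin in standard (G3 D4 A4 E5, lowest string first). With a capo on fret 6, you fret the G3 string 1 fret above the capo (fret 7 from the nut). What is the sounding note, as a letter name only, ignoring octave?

D

The capo raises the open G3 by 6 semitones to C#4; fretting 1 more gives G3 + 6 + 1 = G3 + 7 semitones, landing on D.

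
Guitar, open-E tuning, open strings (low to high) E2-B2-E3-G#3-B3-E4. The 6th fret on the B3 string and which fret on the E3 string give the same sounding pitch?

13

Fret 6 on B3 is MIDI 59 + 6 = 65 (F4). On the E3 string (open MIDI 52), that pitch is 65 − 52 = fret 13.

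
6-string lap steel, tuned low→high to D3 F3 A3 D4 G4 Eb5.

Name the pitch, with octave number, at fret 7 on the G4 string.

The open G4 string plus 7 semitones: G–Ab–A–Bb–B–C–Db–D.
The walk passes from B into C once, so the octave number goes from 4 to 5.

D5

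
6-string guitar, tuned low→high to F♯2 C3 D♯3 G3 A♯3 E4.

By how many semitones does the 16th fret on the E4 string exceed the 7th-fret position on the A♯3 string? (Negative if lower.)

E4 at fret 16 → G♯5 (MIDI 80); A♯3 at fret 7 → F4 (MIDI 65).
80 − 65 = 15, so the two pitches are 15 semitones apart.

15 semitones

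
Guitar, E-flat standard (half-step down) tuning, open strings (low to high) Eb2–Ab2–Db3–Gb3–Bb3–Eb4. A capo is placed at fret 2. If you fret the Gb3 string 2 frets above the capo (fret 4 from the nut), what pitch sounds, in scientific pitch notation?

The capo raises the open Gb3 by 2 semitones to Ab3; fretting 2 more gives Gb3 + 2 + 2 = Gb3 + 4 semitones = Bb3.

Bb3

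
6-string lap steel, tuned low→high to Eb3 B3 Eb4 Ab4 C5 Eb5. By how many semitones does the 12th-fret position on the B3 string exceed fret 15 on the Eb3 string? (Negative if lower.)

5 semitones

B3 at fret 12 → B4 (MIDI 71); Eb3 at fret 15 → Gb4 (MIDI 66).
71 − 66 = 5, so the two pitches are 5 semitones apart.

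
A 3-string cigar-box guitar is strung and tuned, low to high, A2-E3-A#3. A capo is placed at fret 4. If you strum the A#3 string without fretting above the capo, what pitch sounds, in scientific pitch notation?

D4

The capo raises the open A#3 by 4 semitones to D4; fretting 0 more gives A#3 + 4 + 0 = A#3 + 4 semitones = D4.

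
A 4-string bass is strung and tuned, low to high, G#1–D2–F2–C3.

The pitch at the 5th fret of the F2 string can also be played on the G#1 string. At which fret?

14

Fret 5 on F2 is MIDI 41 + 5 = 46 (A#2). On the G#1 string (open MIDI 32), that pitch is 46 − 32 = fret 14.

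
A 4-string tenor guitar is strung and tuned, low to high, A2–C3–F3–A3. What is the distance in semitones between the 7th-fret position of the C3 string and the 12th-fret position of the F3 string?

10 semitones

C3 at fret 7 → G3 (MIDI 55); F3 at fret 12 → F4 (MIDI 65).
55 − 65 = -10, so the two pitches are 10 semitones apart, with F4 the higher.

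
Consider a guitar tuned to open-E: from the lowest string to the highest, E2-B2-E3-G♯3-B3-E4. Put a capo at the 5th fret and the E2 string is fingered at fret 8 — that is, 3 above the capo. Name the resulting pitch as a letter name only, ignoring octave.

C

The capo raises the open E2 by 5 semitones to A2; fretting 3 more gives E2 + 5 + 3 = E2 + 8 semitones, landing on C.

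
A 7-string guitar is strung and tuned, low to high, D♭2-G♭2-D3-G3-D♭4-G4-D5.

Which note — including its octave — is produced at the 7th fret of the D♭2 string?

A♭2

Each fret is one semitone, so D♭2 + 7 = A♭2.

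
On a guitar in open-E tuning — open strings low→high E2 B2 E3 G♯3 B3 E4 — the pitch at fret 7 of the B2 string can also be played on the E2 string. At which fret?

14

B2 at fret 7 is B2 + 7 semitones = F♯3.
The open E2 string is 7 semitones below the open B2, so the same pitch on the E2 string lies at fret 7 + 7 = 14.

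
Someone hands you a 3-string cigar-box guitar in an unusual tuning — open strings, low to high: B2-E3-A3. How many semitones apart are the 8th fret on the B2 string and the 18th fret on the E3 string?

B2 at fret 8 → G3 (MIDI 55); E3 at fret 18 → Bb4 (MIDI 70).
55 − 70 = -15, so the two pitches are 15 semitones apart, with Bb4 the higher.

15 semitones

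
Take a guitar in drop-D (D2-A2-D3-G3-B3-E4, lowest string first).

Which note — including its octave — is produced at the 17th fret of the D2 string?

G3

The open D2 string plus 17 semitones: D–D#–E–F–…–F–F#–G.
The walk passes from B into C once, so the octave number goes from 2 to 3.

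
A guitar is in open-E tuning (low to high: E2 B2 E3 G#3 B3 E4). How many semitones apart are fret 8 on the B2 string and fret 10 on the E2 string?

5 semitones

B2 at fret 8 → G3 (MIDI 55); E2 at fret 10 → D3 (MIDI 50).
55 − 50 = 5, so the two pitches are 5 semitones apart, with G3 the higher.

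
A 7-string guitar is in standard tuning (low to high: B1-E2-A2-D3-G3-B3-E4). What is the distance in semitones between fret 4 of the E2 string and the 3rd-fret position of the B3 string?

E2 at fret 4 → G♯2 (MIDI 44); B3 at fret 3 → D4 (MIDI 62).
44 − 62 = -18, so the two pitches are 18 semitones apart, with D4 the higher.

18 semitones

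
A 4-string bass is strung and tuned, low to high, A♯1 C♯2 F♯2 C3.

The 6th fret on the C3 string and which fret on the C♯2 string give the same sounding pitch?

C3 at fret 6 is C3 + 6 semitones = F♯3.
The open C♯2 string is 11 semitones below the open C3, so the same pitch on the C♯2 string lies at fret 6 + 11 = 17.

17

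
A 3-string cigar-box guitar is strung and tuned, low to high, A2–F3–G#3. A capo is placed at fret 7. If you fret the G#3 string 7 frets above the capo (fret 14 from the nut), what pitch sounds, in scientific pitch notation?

A#4

The capo raises the open G#3 by 7 semitones to D#4; fretting 7 more gives G#3 + 7 + 7 = G#3 + 14 semitones = A#4.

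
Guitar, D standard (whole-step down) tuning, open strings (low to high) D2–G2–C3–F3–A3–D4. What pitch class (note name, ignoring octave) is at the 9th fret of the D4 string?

B

Each fret is one semitone, so D4 + 9 = B.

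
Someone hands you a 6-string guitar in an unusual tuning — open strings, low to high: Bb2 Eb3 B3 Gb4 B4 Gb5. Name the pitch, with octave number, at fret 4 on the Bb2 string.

D3

Each fret is one semitone, so Bb2 + 4 = D3.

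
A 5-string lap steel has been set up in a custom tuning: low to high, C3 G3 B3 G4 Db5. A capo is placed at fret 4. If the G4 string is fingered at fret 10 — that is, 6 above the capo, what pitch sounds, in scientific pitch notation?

The capo raises the open G4 by 4 semitones to B4; fretting 6 more gives G4 + 4 + 6 = G4 + 10 semitones = F5.

F5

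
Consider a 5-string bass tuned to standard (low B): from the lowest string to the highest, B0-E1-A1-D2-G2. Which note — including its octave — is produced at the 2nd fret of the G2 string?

Each fret is one semitone, so G2 + 2 = A2.

A2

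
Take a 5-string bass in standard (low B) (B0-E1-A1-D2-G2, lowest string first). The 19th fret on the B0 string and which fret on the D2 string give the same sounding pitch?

4

B0 at fret 19 is B0 + 19 semitones = F#2.
The open D2 string is 15 semitones above the open B0, so the same pitch on the D2 string lies at fret 19 − 15 = 4.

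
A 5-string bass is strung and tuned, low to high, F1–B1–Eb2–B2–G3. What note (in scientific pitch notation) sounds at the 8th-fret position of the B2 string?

Each fret is one semitone, so B2 + 8 = G3.

G3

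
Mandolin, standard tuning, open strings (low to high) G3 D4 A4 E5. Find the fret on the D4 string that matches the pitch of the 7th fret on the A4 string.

14

A4 at fret 7 is A4 + 7 semitones = E5.
The open D4 string is 7 semitones below the open A4, so the same pitch on the D4 string lies at fret 7 + 7 = 14.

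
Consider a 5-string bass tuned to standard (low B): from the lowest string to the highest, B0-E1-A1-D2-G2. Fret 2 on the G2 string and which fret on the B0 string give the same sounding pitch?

G2 at fret 2 is G2 + 2 semitones = A2.
The open B0 string is 20 semitones below the open G2, so the same pitch on the B0 string lies at fret 2 + 20 = 22.

22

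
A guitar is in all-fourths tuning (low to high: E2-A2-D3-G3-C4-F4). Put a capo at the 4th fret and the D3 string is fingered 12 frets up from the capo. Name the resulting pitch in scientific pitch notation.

The capo raises the open D3 by 4 semitones to F#3; fretting 12 more gives D3 + 4 + 12 = D3 + 16 semitones = F#4.

F#4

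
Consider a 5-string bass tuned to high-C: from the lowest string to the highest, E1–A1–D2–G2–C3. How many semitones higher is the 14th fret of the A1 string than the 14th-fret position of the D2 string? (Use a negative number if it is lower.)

-5 semitones

A1 at fret 14 → B2 (MIDI 47); D2 at fret 14 → E3 (MIDI 52).
47 − 52 = -5, so the two pitches are 5 semitones apart.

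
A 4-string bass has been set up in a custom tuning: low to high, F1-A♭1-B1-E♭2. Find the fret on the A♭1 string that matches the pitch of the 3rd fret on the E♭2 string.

10

E♭2 at fret 3 is E♭2 + 3 semitones = G♭2.
The open A♭1 string is 7 semitones below the open E♭2, so the same pitch on the A♭1 string lies at fret 3 + 7 = 10.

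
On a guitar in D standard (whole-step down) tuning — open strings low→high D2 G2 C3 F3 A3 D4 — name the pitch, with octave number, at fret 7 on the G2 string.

D3

The open G2 string plus 7 semitones: G–G#–A–A#–B–C–C#–D.
The walk passes from B into C once, so the octave number goes from 2 to 3.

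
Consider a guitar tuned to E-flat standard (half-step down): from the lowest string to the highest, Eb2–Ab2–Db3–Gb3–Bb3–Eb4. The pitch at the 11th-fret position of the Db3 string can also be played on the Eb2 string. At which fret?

21

Db3 at fret 11 is Db3 + 11 semitones = C4.
The open Eb2 string is 10 semitones below the open Db3, so the same pitch on the Eb2 string lies at fret 11 + 10 = 21.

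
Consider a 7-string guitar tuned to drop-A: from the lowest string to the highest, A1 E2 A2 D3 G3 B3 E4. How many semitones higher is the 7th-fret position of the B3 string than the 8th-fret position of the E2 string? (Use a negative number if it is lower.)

B3 at fret 7 → F#4 (MIDI 66); E2 at fret 8 → C3 (MIDI 48).
66 − 48 = 18, so the two pitches are 18 semitones apart.

18 semitones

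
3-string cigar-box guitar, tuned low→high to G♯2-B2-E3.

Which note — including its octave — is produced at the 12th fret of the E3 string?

E4

The open E3 string plus 12 semitones: E–F–F#–G–…–D–D#–E.
The walk passes from B into C once, so the octave number goes from 3 to 4.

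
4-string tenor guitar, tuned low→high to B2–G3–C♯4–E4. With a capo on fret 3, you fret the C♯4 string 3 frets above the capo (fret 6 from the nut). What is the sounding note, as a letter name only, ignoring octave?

The capo raises the open C♯4 by 3 semitones to E4; fretting 3 more gives C♯4 + 3 + 3 = C♯4 + 6 semitones, landing on G.

G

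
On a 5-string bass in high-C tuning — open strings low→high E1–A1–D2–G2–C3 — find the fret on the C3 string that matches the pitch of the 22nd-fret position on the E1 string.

E1 at fret 22 is E1 + 22 semitones = D3.
The open C3 string is 20 semitones above the open E1, so the same pitch on the C3 string lies at fret 22 − 20 = 2.

2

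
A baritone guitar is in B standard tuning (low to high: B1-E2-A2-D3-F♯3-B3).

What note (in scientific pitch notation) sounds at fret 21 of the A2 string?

F♯4

The open A2 string plus 21 semitones: A–A#–B–C–…–E–F–F#.
The walk passes from B into C 2 times, so the octave number goes from 2 to 4.
(Equivalently spelled G♭4.)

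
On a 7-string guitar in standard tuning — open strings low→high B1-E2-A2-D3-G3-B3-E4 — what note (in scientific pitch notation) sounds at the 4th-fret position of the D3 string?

F♯3

The open D3 string plus 4 semitones: D–D#–E–F–F#.
No B→C boundary is crossed, so the octave stays at 3.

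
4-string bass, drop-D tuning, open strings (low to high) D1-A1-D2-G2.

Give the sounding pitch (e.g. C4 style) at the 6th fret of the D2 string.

G♯2

D2 is MIDI 38. Adding 6 gives 44, which is G♯2.
(Equivalently spelled A♭2.)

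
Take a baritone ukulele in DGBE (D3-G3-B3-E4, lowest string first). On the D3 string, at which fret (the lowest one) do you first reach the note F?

From D3, count semitones up the chromatic scale until reaching F: D–D#–E–F — 3 steps.

3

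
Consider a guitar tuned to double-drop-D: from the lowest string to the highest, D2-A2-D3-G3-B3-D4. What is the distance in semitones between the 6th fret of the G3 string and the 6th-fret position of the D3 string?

5 semitones

G3 at fret 6 → C♯4 (MIDI 61); D3 at fret 6 → G♯3 (MIDI 56).
61 − 56 = 5, so the two pitches are 5 semitones apart, with C♯4 the higher.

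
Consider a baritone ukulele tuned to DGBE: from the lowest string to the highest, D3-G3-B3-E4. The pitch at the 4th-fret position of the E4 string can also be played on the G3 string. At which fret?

13

Fret 4 on E4 is MIDI 64 + 4 = 68 (G#4). On the G3 string (open MIDI 55), that pitch is 68 − 55 = fret 13.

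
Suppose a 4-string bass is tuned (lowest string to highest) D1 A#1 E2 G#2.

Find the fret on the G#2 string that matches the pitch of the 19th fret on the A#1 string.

Fret 19 on A#1 is MIDI 34 + 19 = 53 (F3). On the G#2 string (open MIDI 44), that pitch is 53 − 44 = fret 9.

9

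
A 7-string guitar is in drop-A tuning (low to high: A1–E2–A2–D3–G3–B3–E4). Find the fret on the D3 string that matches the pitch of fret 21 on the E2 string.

Fret 21 on E2 is MIDI 40 + 21 = 61 (C#4). On the D3 string (open MIDI 50), that pitch is 61 − 50 = fret 11.

11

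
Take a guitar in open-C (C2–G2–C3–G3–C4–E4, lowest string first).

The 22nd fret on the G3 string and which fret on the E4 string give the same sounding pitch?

13

G3 at fret 22 is G3 + 22 semitones = F5.
The open E4 string is 9 semitones above the open G3, so the same pitch on the E4 string lies at fret 22 − 9 = 13.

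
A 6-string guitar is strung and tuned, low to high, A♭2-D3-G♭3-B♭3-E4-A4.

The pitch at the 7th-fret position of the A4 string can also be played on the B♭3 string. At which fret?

18

Fret 7 on A4 is MIDI 69 + 7 = 76 (E5). On the B♭3 string (open MIDI 58), that pitch is 76 − 58 = fret 18.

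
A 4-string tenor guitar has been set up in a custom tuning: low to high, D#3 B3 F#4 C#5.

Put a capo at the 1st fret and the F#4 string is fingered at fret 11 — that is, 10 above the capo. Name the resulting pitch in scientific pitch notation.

The capo raises the open F#4 by 1 semitone to G4; fretting 10 more gives F#4 + 1 + 10 = F#4 + 11 semitones = F5.

F5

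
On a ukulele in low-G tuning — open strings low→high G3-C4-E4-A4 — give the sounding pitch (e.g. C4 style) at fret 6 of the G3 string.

G3 is MIDI 55. Adding 6 gives 61, which is C#4.
(Equivalently spelled Db4.)

C#4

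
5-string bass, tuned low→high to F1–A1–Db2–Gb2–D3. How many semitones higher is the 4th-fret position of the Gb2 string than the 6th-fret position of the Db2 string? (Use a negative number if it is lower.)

3 semitones

Gb2 at fret 4 → Bb2 (MIDI 46); Db2 at fret 6 → G2 (MIDI 43).
46 − 43 = 3, so the two pitches are 3 semitones apart.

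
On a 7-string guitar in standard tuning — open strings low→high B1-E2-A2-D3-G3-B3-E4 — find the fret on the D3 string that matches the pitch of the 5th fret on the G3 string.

Fret 5 on G3 is MIDI 55 + 5 = 60 (C4). On the D3 string (open MIDI 50), that pitch is 60 − 50 = fret 10.

10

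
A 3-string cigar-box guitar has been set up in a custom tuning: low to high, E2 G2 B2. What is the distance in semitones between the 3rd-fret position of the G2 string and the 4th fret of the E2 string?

2 semitones

G2 at fret 3 → A♯2 (MIDI 46); E2 at fret 4 → G♯2 (MIDI 44).
46 − 44 = 2, so the two pitches are 2 semitones apart, with A♯2 the higher.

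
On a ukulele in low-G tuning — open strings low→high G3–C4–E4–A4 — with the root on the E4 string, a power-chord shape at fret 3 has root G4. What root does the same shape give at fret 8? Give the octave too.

C5

Moving from fret 3 to fret 8 shifts the root by 5 semitones.
G4 up 5 semitones is C5.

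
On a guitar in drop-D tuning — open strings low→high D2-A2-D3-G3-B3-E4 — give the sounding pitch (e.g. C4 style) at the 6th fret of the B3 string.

F4

The open B3 string plus 6 semitones: B–C–C#–D–D#–E–F.
The walk passes from B into C once, so the octave number goes from 3 to 4.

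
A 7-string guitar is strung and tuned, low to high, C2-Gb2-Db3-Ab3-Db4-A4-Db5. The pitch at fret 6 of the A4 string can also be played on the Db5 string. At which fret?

Fret 6 on A4 is MIDI 69 + 6 = 75 (Eb5). On the Db5 string (open MIDI 73), that pitch is 75 − 73 = fret 2.

2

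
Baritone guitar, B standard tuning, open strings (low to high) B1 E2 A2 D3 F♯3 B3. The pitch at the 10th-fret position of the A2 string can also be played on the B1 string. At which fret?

20

A2 at fret 10 is A2 + 10 semitones = G3.
The open B1 string is 10 semitones below the open A2, so the same pitch on the B1 string lies at fret 10 + 10 = 20.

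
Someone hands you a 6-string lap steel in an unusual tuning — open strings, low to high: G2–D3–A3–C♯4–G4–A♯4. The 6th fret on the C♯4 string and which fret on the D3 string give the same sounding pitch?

C♯4 at fret 6 is C♯4 + 6 semitones = G4.
The open D3 string is 11 semitones below the open C♯4, so the same pitch on the D3 string lies at fret 6 + 11 = 17.

17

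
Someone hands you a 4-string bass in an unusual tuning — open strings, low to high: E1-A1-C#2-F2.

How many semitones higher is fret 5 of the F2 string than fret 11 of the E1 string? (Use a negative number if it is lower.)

F2 at fret 5 → A#2 (MIDI 46); E1 at fret 11 → D#2 (MIDI 39).
46 − 39 = 7, so the two pitches are 7 semitones apart.

7 semitones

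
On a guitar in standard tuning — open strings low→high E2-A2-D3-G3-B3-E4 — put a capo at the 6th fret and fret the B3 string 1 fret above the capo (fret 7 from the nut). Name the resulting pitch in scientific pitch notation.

F#4

The capo raises the open B3 by 6 semitones to F4; fretting 1 more gives B3 + 6 + 1 = B3 + 7 semitones = F#4.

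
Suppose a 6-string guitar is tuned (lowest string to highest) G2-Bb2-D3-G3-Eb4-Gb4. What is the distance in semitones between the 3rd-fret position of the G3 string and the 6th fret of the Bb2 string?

6 semitones

G3 at fret 3 → Bb3 (MIDI 58); Bb2 at fret 6 → E3 (MIDI 52).
58 − 52 = 6, so the two pitches are 6 semitones apart, with Bb3 the higher.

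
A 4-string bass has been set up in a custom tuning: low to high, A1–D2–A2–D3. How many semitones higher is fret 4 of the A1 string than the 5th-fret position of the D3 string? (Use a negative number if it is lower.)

-18 semitones

A1 at fret 4 → Db2 (MIDI 37); D3 at fret 5 → G3 (MIDI 55).
37 − 55 = -18, so the two pitches are 18 semitones apart.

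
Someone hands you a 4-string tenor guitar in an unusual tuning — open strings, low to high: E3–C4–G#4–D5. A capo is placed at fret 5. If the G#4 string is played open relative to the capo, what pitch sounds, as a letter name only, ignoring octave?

The capo raises the open G#4 by 5 semitones to C#5; fretting 0 more gives G#4 + 5 + 0 = G#4 + 5 semitones, landing on C#.

C#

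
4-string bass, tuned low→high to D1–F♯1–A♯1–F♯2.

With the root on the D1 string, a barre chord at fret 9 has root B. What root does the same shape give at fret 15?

F

Moving from fret 9 to fret 15 shifts the root by 6 semitones.
B up 6 semitones is F.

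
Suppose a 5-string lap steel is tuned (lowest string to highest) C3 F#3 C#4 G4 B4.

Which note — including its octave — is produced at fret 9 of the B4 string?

G#5

Each fret is one semitone, so B4 + 9 = G#5.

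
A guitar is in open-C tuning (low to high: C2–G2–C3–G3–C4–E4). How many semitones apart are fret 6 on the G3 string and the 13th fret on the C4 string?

G3 at fret 6 → C#4 (MIDI 61); C4 at fret 13 → C#5 (MIDI 73).
61 − 73 = -12, so the two pitches are 12 semitones apart, with C#5 the higher.

12 semitones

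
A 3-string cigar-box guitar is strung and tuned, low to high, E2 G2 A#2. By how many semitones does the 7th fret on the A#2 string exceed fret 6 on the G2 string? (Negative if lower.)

A#2 at fret 7 → F3 (MIDI 53); G2 at fret 6 → C#3 (MIDI 49).
53 − 49 = 4, so the two pitches are 4 semitones apart.

4 semitones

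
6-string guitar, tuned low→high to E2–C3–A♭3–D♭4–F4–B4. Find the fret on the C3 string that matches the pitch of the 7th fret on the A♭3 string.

15

A♭3 at fret 7 is A♭3 + 7 semitones = E♭4.
The open C3 string is 8 semitones below the open A♭3, so the same pitch on the C3 string lies at fret 7 + 8 = 15.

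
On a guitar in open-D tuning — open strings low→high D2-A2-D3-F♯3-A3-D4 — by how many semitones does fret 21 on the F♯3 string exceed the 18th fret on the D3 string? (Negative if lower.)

F♯3 at fret 21 → D♯5 (MIDI 75); D3 at fret 18 → G♯4 (MIDI 68).
75 − 68 = 7, so the two pitches are 7 semitones apart.

7 semitones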